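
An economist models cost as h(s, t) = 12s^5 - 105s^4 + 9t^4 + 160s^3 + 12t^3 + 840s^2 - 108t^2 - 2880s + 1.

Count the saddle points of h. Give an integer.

6

h separates as a function of s plus a function of t, so ∇h=0 decouples.
∂h/∂s = 60(s - 4)(s - 3)(s - 2)(s + 2) = 0 at s ∈ {-2, 2, 3, 4}; ∂h/∂t = 36t(t - 2)(t + 3) = 0 at t ∈ {-3, 0, 2}.
The Hessian is diagonal: diag(h_ss, h_tt). Second derivatives: h_ss(-2)=-7200, h_ss(2)=480, h_ss(3)=-300, h_ss(4)=720; h_tt(-3)=540, h_tt(0)=-216, h_tt(2)=360.
Saddle points occur where the two diagonal entries have opposite signs: (-2, -3), (-2, 2), (2, 0), (3, -3), (3, 2), (4, 0). Count: 6.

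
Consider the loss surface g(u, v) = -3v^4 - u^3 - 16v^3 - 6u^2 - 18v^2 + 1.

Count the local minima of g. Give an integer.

g separates as a function of u plus a function of v, so ∇g=0 decouples.
∂g/∂u = -3u(u + 4) = 0 at u ∈ {-4, 0}; ∂g/∂v = -12v(v + 1)(v + 3) = 0 at v ∈ {-3, -1, 0}.
The Hessian is diagonal: diag(g_uu, g_vv). Second derivatives: g_uu(-4)=12, g_uu(0)=-12; g_vv(-3)=-72, g_vv(-1)=24, g_vv(0)=-36.
Local minima occur where both diagonal entries positive: (-4, -1). Count: 1.

1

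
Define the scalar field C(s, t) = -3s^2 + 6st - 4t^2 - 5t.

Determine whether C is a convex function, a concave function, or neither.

C is quadratic, so its Hessian is the constant matrix H = [[-6, 6], [6, -8]].
det(H) = 12, tr(H) = -14.
det(H) > 0 and tr(H) < 0, so H is negative definite everywhere: concave.

concave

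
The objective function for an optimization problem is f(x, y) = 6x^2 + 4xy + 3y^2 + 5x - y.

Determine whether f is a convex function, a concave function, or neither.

f is quadratic, so its Hessian is the constant matrix H = [[12, 4], [4, 6]].
det(H) = 56, tr(H) = 18.
det(H) > 0 and tr(H) > 0, so H is positive definite everywhere: convex.

convex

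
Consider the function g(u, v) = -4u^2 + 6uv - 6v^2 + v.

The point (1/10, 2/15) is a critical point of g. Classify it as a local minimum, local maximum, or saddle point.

local maximum

The Hessian of g is constant: H = [[-8, 6], [6, -12]].
det(H) = (-8)·(-12) − 6² = 60.
det(H) > 0 and tr(H) = -20 < 0, so H is negative definite and the point is a local maximum.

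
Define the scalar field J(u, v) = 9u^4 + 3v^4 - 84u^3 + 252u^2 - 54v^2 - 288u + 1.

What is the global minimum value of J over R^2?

-434

J(u,v) separates as P(u) + Q(v) + 1, so its minimum is min P + min Q + 1.
P'(u) = 36(u - 4)(u - 2)(u - 1) vanishes at u ∈ {1, 2, 4}; Q'(v) = 12v(v - 3)(v + 3) vanishes at v ∈ {-3, 0, 3}.
Local minima of P (where P''>0): P(1)=-111, P(4)=-192. Local minima of Q: Q(-3)=-243, Q(3)=-243.
So the global minimum of J is P(4) + Q(-3) + 1 = -192 − 243 + 1 = -434, attained at (4, -3).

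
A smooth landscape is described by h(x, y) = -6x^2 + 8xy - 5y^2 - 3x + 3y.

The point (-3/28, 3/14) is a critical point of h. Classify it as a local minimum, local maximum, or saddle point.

local maximum

The Hessian of h is constant: H = [[-12, 8], [8, -10]].
det(H) = (-12)·(-10) − 8² = 56.
det(H) > 0 and tr(H) = -22 < 0, so H is negative definite and the point is a local maximum.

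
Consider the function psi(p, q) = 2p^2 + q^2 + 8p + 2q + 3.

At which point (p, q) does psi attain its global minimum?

psi(p,q) separates as A(p) + B(q) + 3, so its minimum is min A + min B + 3.
A'(p) = 4p + 8 vanishes at p ∈ {-2}; B'(q) = 2q + 2 vanishes at q ∈ {-1}.
Local minima of A (where A''>0): A(-2)=-8. Local minima of B: B(-1)=-1.
So the global minimum of psi is A(-2) + B(-1) + 3 = -8 − 1 + 3 = -6, attained at (-2, -1).

(-2, -1)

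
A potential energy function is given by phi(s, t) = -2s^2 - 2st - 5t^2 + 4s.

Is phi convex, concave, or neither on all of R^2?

phi is quadratic, so its Hessian is the constant matrix H = [[-4, -2], [-2, -10]].
det(H) = 36, tr(H) = -14.
det(H) > 0 and tr(H) < 0, so H is negative definite everywhere: concave.

concave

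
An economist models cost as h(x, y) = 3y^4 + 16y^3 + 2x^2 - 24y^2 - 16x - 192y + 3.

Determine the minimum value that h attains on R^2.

-333

h(x,y) separates as P(x) + Q(y) + 3, so its minimum is min P + min Q + 3.
P'(x) = 4x - 16 vanishes at x ∈ {4}; Q'(y) = 12(y - 2)(y + 2)(y + 4) vanishes at y ∈ {-4, -2, 2}.
Local minima of P (where P''>0): P(4)=-32. Local minima of Q: Q(-4)=128, Q(2)=-304.
So the global minimum of h is P(4) + Q(2) + 3 = -32 − 304 + 3 = -333, attained at (4, 2).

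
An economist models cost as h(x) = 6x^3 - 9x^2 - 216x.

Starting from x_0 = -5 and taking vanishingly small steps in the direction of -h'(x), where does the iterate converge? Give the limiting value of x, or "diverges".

diverges

h'(x) = 18(x - 4)(x + 3), so h'(-5) = 324.
Gradient descent moves in the -h' direction, i.e. x is decreasing.
There is no critical point below x=-5, and h' keeps the same sign, so the iterate runs off to −∞.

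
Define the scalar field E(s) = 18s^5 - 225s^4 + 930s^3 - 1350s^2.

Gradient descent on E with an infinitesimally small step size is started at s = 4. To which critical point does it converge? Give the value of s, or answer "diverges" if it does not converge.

5

E'(s) = 90s(s - 5)(s - 3)(s - 2), so E'(4) = -720.
Gradient descent moves in the -E' direction, i.e. s is increasing.
The nearest critical point in that direction is s = 5, where E'' = 2700 > 0 (a local minimum). The iterate converges there.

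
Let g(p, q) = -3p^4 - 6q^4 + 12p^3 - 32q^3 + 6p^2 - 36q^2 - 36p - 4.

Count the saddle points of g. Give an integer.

g separates as a function of p plus a function of q, so ∇g=0 decouples.
∂g/∂p = -12(p - 3)(p - 1)(p + 1) = 0 at p ∈ {-1, 1, 3}; ∂g/∂q = -24q(q + 1)(q + 3) = 0 at q ∈ {-3, -1, 0}.
The Hessian is diagonal: diag(g_pp, g_qq). Second derivatives: g_pp(-1)=-96, g_pp(1)=48, g_pp(3)=-96; g_qq(-3)=-144, g_qq(-1)=48, g_qq(0)=-72.
Saddle points occur where the two diagonal entries have opposite signs: (-1, -1), (1, -3), (1, 0), (3, -1). Count: 4.

4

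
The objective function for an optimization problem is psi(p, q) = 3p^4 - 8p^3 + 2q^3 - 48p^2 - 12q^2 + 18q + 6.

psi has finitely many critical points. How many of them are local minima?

psi separates as a function of p plus a function of q, so ∇psi=0 decouples.
∂psi/∂p = 12p(p - 4)(p + 2) = 0 at p ∈ {-2, 0, 4}; ∂psi/∂q = 6(q - 3)(q - 1) = 0 at q ∈ {1, 3}.
The Hessian is diagonal: diag(psi_pp, psi_qq). Second derivatives: psi_pp(-2)=144, psi_pp(0)=-96, psi_pp(4)=288; psi_qq(1)=-12, psi_qq(3)=12.
Local minima occur where both diagonal entries positive: (-2, 3), (4, 3). Count: 2.

2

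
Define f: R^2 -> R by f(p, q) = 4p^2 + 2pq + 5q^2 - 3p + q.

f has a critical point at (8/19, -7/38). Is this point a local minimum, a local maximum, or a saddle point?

local minimum

The Hessian of f is constant: H = [[8, 2], [2, 10]].
det(H) = 8·10 − 2² = 76.
det(H) > 0 and tr(H) = 18 > 0, so H is positive definite and the point is a local minimum.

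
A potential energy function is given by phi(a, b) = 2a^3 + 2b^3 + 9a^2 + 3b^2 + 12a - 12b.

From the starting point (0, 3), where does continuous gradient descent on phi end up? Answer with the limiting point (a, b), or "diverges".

(-1, 1)

phi is separable, so gradient descent decouples: a follows -∂phi/∂a, b follows -∂phi/∂b.
∂phi/∂a = 6(a + 1)(a + 2); at a=0 this is 12, so a decreases.
∂phi/∂b = 6(b - 1)(b + 2); at b=3 this is 60, so b decreases.
a converges to its nearest critical value -1 (a local min of the a-part); b converges to 1. The iterate converges to (-1, 1).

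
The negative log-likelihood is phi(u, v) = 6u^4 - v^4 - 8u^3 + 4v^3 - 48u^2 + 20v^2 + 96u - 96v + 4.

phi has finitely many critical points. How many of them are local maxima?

phi separates as a function of u plus a function of v, so ∇phi=0 decouples.
∂phi/∂u = 24(u - 2)(u - 1)(u + 2) = 0 at u ∈ {-2, 1, 2}; ∂phi/∂v = -4(v - 4)(v - 2)(v + 3) = 0 at v ∈ {-3, 2, 4}.
The Hessian is diagonal: diag(phi_uu, phi_vv). Second derivatives: phi_uu(-2)=288, phi_uu(1)=-72, phi_uu(2)=96; phi_vv(-3)=-140, phi_vv(2)=40, phi_vv(4)=-56.
Local maxima occur where both diagonal entries negative: (1, -3), (1, 4). Count: 2.

2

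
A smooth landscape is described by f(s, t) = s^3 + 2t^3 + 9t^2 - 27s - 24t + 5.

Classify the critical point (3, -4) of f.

saddle point

The mixed partial ∂²f/∂s∂t is 0, so the Hessian at any point is diag(f_ss, f_tt) = diag(6s, 6(2t + 3)).
At (3, -4): H = diag(18, -30).
The eigenvalues have opposite signs, so H is indefinite: a saddle point.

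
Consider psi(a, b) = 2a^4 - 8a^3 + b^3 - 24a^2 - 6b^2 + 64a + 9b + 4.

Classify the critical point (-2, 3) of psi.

The mixed partial ∂²psi/∂a∂b is 0, so the Hessian at any point is diag(psi_aa, psi_bb) = diag(24(a^2 - 2a - 2), 6(b - 2)).
At (-2, 3): H = diag(144, 6).
Both eigenvalues are positive, so H is positive definite: a local minimum.

local minimum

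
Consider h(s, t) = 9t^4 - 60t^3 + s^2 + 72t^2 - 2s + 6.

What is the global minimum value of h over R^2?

-379

h(s,t) separates as P(s) + Q(t) + 6, so its minimum is min P + min Q + 6.
P'(s) = 2s - 2 vanishes at s ∈ {1}; Q'(t) = 36t(t - 4)(t - 1) vanishes at t ∈ {0, 1, 4}.
Local minima of P (where P''>0): P(1)=-1. Local minima of Q: Q(0)=0, Q(4)=-384.
So the global minimum of h is P(1) + Q(4) + 6 = -1 − 384 + 6 = -379, attained at (1, 4).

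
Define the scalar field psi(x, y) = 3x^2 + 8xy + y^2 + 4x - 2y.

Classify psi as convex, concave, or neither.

neither

psi is quadratic, so its Hessian is the constant matrix H = [[6, 8], [8, 2]].
det(H) = -52, tr(H) = 8.
det(H) < 0, so H is indefinite: neither convex nor concave.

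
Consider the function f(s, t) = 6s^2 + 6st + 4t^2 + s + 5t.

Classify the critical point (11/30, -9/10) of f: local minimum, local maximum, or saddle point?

The Hessian of f is constant: H = [[12, 6], [6, 8]].
det(H) = 12·8 − 6² = 60.
det(H) > 0 and tr(H) = 20 > 0, so H is positive definite and the point is a local minimum.

local minimum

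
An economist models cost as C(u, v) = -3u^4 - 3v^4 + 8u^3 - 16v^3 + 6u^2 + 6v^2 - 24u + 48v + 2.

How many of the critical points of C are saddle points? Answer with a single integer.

4

C separates as a function of u plus a function of v, so ∇C=0 decouples.
∂C/∂u = -12(u - 2)(u - 1)(u + 1) = 0 at u ∈ {-1, 1, 2}; ∂C/∂v = -12(v - 1)(v + 1)(v + 4) = 0 at v ∈ {-4, -1, 1}.
The Hessian is diagonal: diag(C_uu, C_vv). Second derivatives: C_uu(-1)=-72, C_uu(1)=24, C_uu(2)=-36; C_vv(-4)=-180, C_vv(-1)=72, C_vv(1)=-120.
Saddle points occur where the two diagonal entries have opposite signs: (-1, -1), (1, -4), (1, 1), (2, -1). Count: 4.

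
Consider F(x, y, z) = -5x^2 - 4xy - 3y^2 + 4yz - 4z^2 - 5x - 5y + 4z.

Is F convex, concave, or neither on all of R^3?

F is quadratic, so its Hessian is the constant matrix H = [[-10, -4, 0], [-4, -6, 4], [0, 4, -8]].
Leading principal minors: -10, 44, -192.
Signs alternate −, +, − ⇒ H ≺ 0 ⇒ concave.

concave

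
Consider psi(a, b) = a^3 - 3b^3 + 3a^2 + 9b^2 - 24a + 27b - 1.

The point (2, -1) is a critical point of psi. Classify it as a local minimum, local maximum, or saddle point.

The mixed partial ∂²psi/∂a∂b is 0, so the Hessian at any point is diag(psi_aa, psi_bb) = diag(6(a + 1), 18(-b + 1)).
At (2, -1): H = diag(18, 36).
Both eigenvalues are positive, so H is positive definite: a local minimum.

local minimum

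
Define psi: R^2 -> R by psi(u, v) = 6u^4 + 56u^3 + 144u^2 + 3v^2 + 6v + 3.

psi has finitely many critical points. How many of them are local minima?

psi separates as a function of u plus a function of v, so ∇psi=0 decouples.
∂psi/∂u = 24u(u + 3)(u + 4) = 0 at u ∈ {-4, -3, 0}; ∂psi/∂v = 6(v + 1) = 0 at v ∈ {-1}.
The Hessian is diagonal: diag(psi_uu, psi_vv). Second derivatives: psi_uu(-4)=96, psi_uu(-3)=-72, psi_uu(0)=288; psi_vv(-1)=6.
Local minima occur where both diagonal entries positive: (-4, -1), (0, -1). Count: 2.

2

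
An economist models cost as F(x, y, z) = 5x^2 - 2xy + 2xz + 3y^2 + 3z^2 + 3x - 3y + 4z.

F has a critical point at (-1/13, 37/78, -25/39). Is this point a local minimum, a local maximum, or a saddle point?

local minimum

The Hessian is constant: H = [[10, -2, 2], [-2, 6, 0], [2, 0, 6]].
Leading principal minors: Δ₁ = 10, Δ₂ = 56, Δ₃ = 312.
All leading minors are positive, so H is positive definite: a local minimum.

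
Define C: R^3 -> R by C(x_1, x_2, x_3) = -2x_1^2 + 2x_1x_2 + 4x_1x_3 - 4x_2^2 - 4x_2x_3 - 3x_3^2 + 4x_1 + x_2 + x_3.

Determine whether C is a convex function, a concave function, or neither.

C is quadratic, so its Hessian is the constant matrix H = [[-4, 2, 4], [2, -8, -4], [4, -4, -6]].
Leading principal minors: -4, 28, -40.
Signs alternate −, +, − ⇒ H ≺ 0 ⇒ concave.

concave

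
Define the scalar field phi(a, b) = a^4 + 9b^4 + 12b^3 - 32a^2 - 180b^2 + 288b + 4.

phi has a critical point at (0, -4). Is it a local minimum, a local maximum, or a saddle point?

The mixed partial ∂²phi/∂a∂b is 0, so the Hessian at any point is diag(phi_aa, phi_bb) = diag(4(3a^2 - 16), 36(3b^2 + 2b - 10)).
At (0, -4): H = diag(-64, 1080).
The eigenvalues have opposite signs, so H is indefinite: a saddle point.

saddle point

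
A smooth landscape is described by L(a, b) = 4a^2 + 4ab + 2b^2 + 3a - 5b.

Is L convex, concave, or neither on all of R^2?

convex

L is quadratic, so its Hessian is the constant matrix H = [[8, 4], [4, 4]].
det(H) = 16, tr(H) = 12.
det(H) > 0 and tr(H) > 0, so H is positive definite everywhere: convex.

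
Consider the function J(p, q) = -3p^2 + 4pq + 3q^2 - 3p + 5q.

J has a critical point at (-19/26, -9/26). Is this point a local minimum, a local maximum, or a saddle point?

saddle point

The Hessian of J is constant: H = [[-6, 4], [4, 6]].
det(H) = (-6)·6 − 4² = -52.
Since det(H) < 0, H is indefinite and the critical point is a saddle point.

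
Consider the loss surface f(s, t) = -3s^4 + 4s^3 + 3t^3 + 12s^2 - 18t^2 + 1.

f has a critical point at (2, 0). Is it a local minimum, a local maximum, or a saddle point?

local maximum

The mixed partial ∂²f/∂s∂t is 0, so the Hessian at any point is diag(f_ss, f_tt) = diag(12(-3s^2 + 2s + 2), 18(t - 2)).
At (2, 0): H = diag(-72, -36).
Both eigenvalues are negative, so H is negative definite: a local maximum.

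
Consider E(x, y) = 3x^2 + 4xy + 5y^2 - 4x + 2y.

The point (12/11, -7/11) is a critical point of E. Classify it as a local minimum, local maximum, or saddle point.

local minimum

The Hessian of E is constant: H = [[6, 4], [4, 10]].
det(H) = 6·10 − 4² = 44.
det(H) > 0 and tr(H) = 16 > 0, so H is positive definite and the point is a local minimum.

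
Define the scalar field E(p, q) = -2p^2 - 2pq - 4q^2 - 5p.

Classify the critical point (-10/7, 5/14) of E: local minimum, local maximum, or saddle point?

local maximum

The Hessian of E is constant: H = [[-4, -2], [-2, -8]].
det(H) = (-4)·(-8) − (-2)² = 28.
det(H) > 0 and tr(H) = -12 < 0, so H is negative definite and the point is a local maximum.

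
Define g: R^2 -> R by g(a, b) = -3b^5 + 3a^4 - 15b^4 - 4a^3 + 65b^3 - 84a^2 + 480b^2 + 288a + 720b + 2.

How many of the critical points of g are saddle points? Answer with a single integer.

g separates as a function of a plus a function of b, so ∇g=0 decouples.
∂g/∂a = 12(a - 3)(a - 2)(a + 4) = 0 at a ∈ {-4, 2, 3}; ∂g/∂b = -15(b - 4)(b + 1)(b + 3)(b + 4) = 0 at b ∈ {-4, -3, -1, 4}.
The Hessian is diagonal: diag(g_aa, g_bb). Second derivatives: g_aa(-4)=504, g_aa(2)=-72, g_aa(3)=84; g_bb(-4)=360, g_bb(-3)=-210, g_bb(-1)=450, g_bb(4)=-4200.
Saddle points occur where the two diagonal entries have opposite signs: (-4, -3), (-4, 4), (2, -4), (2, -1), (3, -3), (3, 4). Count: 6.

6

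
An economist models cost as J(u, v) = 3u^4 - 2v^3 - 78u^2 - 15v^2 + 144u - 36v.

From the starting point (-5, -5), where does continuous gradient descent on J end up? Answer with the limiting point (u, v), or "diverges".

(-4, -3)

J is separable, so gradient descent decouples: u follows -∂J/∂u, v follows -∂J/∂v.
∂J/∂u = 12(u - 3)(u - 1)(u + 4); at u=-5 this is -576, so u increases.
∂J/∂v = -6(v + 2)(v + 3); at v=-5 this is -36, so v increases.
u converges to its nearest critical value -4 (a local min of the u-part); v converges to -3. The iterate converges to (-4, -3).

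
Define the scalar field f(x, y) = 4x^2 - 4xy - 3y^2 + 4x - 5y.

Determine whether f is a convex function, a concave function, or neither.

neither

f is quadratic, so its Hessian is the constant matrix H = [[8, -4], [-4, -6]].
det(H) = -64, tr(H) = 2.
det(H) < 0, so H is indefinite: neither convex nor concave.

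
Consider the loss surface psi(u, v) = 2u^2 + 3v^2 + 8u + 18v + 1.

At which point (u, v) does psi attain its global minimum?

psi(u,v) separates as P(u) + Q(v) + 1, so its minimum is min P + min Q + 1.
P'(u) = 4u + 8 vanishes at u ∈ {-2}; Q'(v) = 6v + 18 vanishes at v ∈ {-3}.
Local minima of P (where P''>0): P(-2)=-8. Local minima of Q: Q(-3)=-27.
So the global minimum of psi is P(-2) + Q(-3) + 1 = -8 − 27 + 1 = -34, attained at (-2, -3).

(-2, -3)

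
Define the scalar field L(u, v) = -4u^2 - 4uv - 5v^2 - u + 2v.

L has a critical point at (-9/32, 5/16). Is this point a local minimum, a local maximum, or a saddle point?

The Hessian of L is constant: H = [[-8, -4], [-4, -10]].
det(H) = (-8)·(-10) − (-4)² = 64.
det(H) > 0 and tr(H) = -18 < 0, so H is negative definite and the point is a local maximum.

local maximum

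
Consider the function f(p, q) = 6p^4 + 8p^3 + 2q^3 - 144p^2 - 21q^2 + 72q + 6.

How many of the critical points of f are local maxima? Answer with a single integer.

f separates as a function of p plus a function of q, so ∇f=0 decouples.
∂f/∂p = 24p(p - 3)(p + 4) = 0 at p ∈ {-4, 0, 3}; ∂f/∂q = 6(q - 4)(q - 3) = 0 at q ∈ {3, 4}.
The Hessian is diagonal: diag(f_pp, f_qq). Second derivatives: f_pp(-4)=672, f_pp(0)=-288, f_pp(3)=504; f_qq(3)=-6, f_qq(4)=6.
Local maxima occur where both diagonal entries negative: (0, 3). Count: 1.

1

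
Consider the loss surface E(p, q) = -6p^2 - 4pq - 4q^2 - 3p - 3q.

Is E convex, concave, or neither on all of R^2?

concave

E is quadratic, so its Hessian is the constant matrix H = [[-12, -4], [-4, -8]].
det(H) = 80, tr(H) = -20.
det(H) > 0 and tr(H) < 0, so H is negative definite everywhere: concave.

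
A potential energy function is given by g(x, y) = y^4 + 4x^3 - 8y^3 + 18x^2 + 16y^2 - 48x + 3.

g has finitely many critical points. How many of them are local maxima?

g separates as a function of x plus a function of y, so ∇g=0 decouples.
∂g/∂x = 12(x - 1)(x + 4) = 0 at x ∈ {-4, 1}; ∂g/∂y = 4y(y - 4)(y - 2) = 0 at y ∈ {0, 2, 4}.
The Hessian is diagonal: diag(g_xx, g_yy). Second derivatives: g_xx(-4)=-60, g_xx(1)=60; g_yy(0)=32, g_yy(2)=-16, g_yy(4)=32.
Local maxima occur where both diagonal entries negative: (-4, 2). Count: 1.

1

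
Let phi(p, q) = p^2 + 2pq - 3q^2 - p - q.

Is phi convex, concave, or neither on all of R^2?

neither

phi is quadratic, so its Hessian is the constant matrix H = [[2, 2], [2, -6]].
det(H) = -16, tr(H) = -4.
det(H) < 0, so H is indefinite: neither convex nor concave.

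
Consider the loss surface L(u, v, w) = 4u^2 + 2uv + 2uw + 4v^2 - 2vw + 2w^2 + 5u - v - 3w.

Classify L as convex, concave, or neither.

convex

L is quadratic, so its Hessian is the constant matrix H = [[8, 2, 2], [2, 8, -2], [2, -2, 4]].
Leading principal minors: 8, 60, 160.
All positive ⇒ H ≻ 0 ⇒ convex.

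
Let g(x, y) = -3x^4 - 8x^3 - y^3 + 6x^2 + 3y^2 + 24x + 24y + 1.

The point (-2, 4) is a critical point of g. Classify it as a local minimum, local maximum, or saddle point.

The mixed partial ∂²g/∂x∂y is 0, so the Hessian at any point is diag(g_xx, g_yy) = diag(12(-3x^2 - 4x + 1), 6(-y + 1)).
At (-2, 4): H = diag(-36, -18).
Both eigenvalues are negative, so H is negative definite: a local maximum.

local maximum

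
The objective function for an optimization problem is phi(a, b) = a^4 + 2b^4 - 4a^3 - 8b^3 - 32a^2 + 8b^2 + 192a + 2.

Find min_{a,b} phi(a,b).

-766

phi(a,b) separates as P(a) + Q(b) + 2, so its minimum is min P + min Q + 2.
P'(a) = 4(a - 4)(a - 3)(a + 4) vanishes at a ∈ {-4, 3, 4}; Q'(b) = 8b(b - 2)(b - 1) vanishes at b ∈ {0, 1, 2}.
Local minima of P (where P''>0): P(-4)=-768, P(4)=256. Local minima of Q: Q(0)=0, Q(2)=0.
So the global minimum of phi is P(-4) + Q(0) + 2 = -768 + 0 + 2 = -766, attained at (-4, 0).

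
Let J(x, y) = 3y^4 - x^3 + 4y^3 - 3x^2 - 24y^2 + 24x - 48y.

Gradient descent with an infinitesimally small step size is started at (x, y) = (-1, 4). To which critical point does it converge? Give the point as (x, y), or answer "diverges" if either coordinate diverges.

J is separable, so gradient descent decouples: x follows -∂J/∂x, y follows -∂J/∂y.
∂J/∂x = -3(x - 2)(x + 4); at x=-1 this is 27, so x decreases.
∂J/∂y = 12(y - 2)(y + 1)(y + 2); at y=4 this is 720, so y decreases.
x converges to its nearest critical value -4 (a local min of the x-part); y converges to 2. The iterate converges to (-4, 2).

(-4, 2)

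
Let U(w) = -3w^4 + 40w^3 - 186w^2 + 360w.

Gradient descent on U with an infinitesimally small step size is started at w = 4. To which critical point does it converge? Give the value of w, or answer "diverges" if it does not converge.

U'(w) = -12(w - 5)(w - 3)(w - 2), so U'(4) = 24.
Gradient descent moves in the -U' direction, i.e. w is decreasing.
The nearest critical point in that direction is w = 3, where U'' = 24 > 0 (a local minimum). The iterate converges there.

3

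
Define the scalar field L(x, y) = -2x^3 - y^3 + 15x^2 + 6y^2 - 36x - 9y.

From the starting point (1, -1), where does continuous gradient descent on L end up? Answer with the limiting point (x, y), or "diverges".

L is separable, so gradient descent decouples: x follows -∂L/∂x, y follows -∂L/∂y.
∂L/∂x = -6(x - 3)(x - 2); at x=1 this is -12, so x increases.
∂L/∂y = -3(y - 3)(y - 1); at y=-1 this is -24, so y increases.
x converges to its nearest critical value 2 (a local min of the x-part); y converges to 1. The iterate converges to (2, 1).

(2, 1)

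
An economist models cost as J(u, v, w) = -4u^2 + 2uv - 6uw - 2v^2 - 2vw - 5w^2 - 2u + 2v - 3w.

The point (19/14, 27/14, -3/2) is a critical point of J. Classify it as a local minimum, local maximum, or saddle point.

The Hessian is constant: H = [[-8, 2, -6], [2, -4, -2], [-6, -2, -10]].
Leading principal minors: Δ₁ = -8, Δ₂ = 28, Δ₃ = -56.
The minors alternate sign starting negative (−, +, −), so H is negative definite: a local maximum.

local maximum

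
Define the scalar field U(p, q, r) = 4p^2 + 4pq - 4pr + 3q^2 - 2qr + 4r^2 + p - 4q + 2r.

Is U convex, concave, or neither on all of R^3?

U is quadratic, so its Hessian is the constant matrix H = [[8, 4, -4], [4, 6, -2], [-4, -2, 8]].
Leading principal minors: 8, 32, 192.
All positive ⇒ H ≻ 0 ⇒ convex.

convex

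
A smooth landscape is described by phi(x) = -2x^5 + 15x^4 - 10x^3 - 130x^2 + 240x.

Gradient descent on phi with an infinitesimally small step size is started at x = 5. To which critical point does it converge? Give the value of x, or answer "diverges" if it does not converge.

phi'(x) = -10(x - 4)(x - 3)(x - 1)(x + 2), so phi'(5) = -560.
Gradient descent moves in the -phi' direction, i.e. x is increasing.
There is no critical point above x=5, and phi' keeps the same sign, so the iterate runs off to +∞.

diverges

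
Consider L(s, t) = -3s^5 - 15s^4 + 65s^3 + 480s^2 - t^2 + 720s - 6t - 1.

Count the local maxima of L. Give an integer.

2

L separates as a function of s plus a function of t, so ∇L=0 decouples.
∂L/∂s = -15(s - 4)(s + 1)(s + 3)(s + 4) = 0 at s ∈ {-4, -3, -1, 4}; ∂L/∂t = -2(t + 3) = 0 at t ∈ {-3}.
The Hessian is diagonal: diag(L_ss, L_tt). Second derivatives: L_ss(-4)=360, L_ss(-3)=-210, L_ss(-1)=450, L_ss(4)=-4200; L_tt(-3)=-2.
Local maxima occur where both diagonal entries negative: (-3, -3), (4, -3). Count: 2.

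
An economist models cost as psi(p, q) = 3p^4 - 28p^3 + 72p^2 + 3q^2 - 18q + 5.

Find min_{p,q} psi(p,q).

-22

psi(p,q) separates as A(p) + B(q) + 5, so its minimum is min A + min B + 5.
A'(p) = 12p(p - 4)(p - 3) vanishes at p ∈ {0, 3, 4}; B'(q) = 6q - 18 vanishes at q ∈ {3}.
Local minima of A (where A''>0): A(0)=0, A(4)=128. Local minima of B: B(3)=-27.
So the global minimum of psi is A(0) + B(3) + 5 = 0 − 27 + 5 = -22, attained at (0, 3).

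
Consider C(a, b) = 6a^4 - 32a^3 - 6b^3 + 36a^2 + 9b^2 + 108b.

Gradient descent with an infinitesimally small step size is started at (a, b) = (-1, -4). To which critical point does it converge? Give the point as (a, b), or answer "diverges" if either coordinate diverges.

(0, -2)

C is separable, so gradient descent decouples: a follows -∂C/∂a, b follows -∂C/∂b.
∂C/∂a = 24a(a - 3)(a - 1); at a=-1 this is -192, so a increases.
∂C/∂b = -18(b - 3)(b + 2); at b=-4 this is -252, so b increases.
a converges to its nearest critical value 0 (a local min of the a-part); b converges to -2. The iterate converges to (0, -2).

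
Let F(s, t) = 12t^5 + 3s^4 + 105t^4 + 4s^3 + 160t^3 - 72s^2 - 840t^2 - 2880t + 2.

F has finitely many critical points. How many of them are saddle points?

6

F separates as a function of s plus a function of t, so ∇F=0 decouples.
∂F/∂s = 12s(s - 3)(s + 4) = 0 at s ∈ {-4, 0, 3}; ∂F/∂t = 60(t - 2)(t + 2)(t + 3)(t + 4) = 0 at t ∈ {-4, -3, -2, 2}.
The Hessian is diagonal: diag(F_ss, F_tt). Second derivatives: F_ss(-4)=336, F_ss(0)=-144, F_ss(3)=252; F_tt(-4)=-720, F_tt(-3)=300, F_tt(-2)=-480, F_tt(2)=7200.
Saddle points occur where the two diagonal entries have opposite signs: (-4, -4), (-4, -2), (0, -3), (0, 2), (3, -4), (3, -2). Count: 6.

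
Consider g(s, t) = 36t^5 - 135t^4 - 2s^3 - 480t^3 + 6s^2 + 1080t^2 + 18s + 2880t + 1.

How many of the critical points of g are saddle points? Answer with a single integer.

4

g separates as a function of s plus a function of t, so ∇g=0 decouples.
∂g/∂s = -6(s - 3)(s + 1) = 0 at s ∈ {-1, 3}; ∂g/∂t = 180(t - 4)(t - 2)(t + 1)(t + 2) = 0 at t ∈ {-2, -1, 2, 4}.
The Hessian is diagonal: diag(g_ss, g_tt). Second derivatives: g_ss(-1)=24, g_ss(3)=-24; g_tt(-2)=-4320, g_tt(-1)=2700, g_tt(2)=-4320, g_tt(4)=10800.
Saddle points occur where the two diagonal entries have opposite signs: (-1, -2), (-1, 2), (3, -1), (3, 4). Count: 4.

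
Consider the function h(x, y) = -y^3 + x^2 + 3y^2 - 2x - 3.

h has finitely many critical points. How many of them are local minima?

h separates as a function of x plus a function of y, so ∇h=0 decouples.
∂h/∂x = 2(x - 1) = 0 at x ∈ {1}; ∂h/∂y = -3y(y - 2) = 0 at y ∈ {0, 2}.
The Hessian is diagonal: diag(h_xx, h_yy). Second derivatives: h_xx(1)=2; h_yy(0)=6, h_yy(2)=-6.
Local minima occur where both diagonal entries positive: (1, 0). Count: 1.

1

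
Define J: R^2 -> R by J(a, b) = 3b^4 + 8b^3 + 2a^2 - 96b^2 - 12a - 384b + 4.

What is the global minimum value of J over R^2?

J(a,b) separates as P(a) + Q(b) + 4, so its minimum is min P + min Q + 4.
P'(a) = 4a - 12 vanishes at a ∈ {3}; Q'(b) = 12(b - 4)(b + 2)(b + 4) vanishes at b ∈ {-4, -2, 4}.
Local minima of P (where P''>0): P(3)=-18. Local minima of Q: Q(-4)=256, Q(4)=-1792.
So the global minimum of J is P(3) + Q(4) + 4 = -18 − 1792 + 4 = -1806, attained at (3, 4).

-1806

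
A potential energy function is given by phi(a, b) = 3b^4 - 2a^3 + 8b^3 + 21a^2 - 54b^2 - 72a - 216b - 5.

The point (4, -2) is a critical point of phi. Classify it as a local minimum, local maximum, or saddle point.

local maximum

The mixed partial ∂²phi/∂a∂b is 0, so the Hessian at any point is diag(phi_aa, phi_bb) = diag(6(-2a + 7), 12(3b^2 + 4b - 9)).
At (4, -2): H = diag(-6, -60).
Both eigenvalues are negative, so H is negative definite: a local maximum.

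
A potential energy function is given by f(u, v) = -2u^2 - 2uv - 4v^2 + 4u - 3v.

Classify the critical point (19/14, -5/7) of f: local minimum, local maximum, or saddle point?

The Hessian of f is constant: H = [[-4, -2], [-2, -8]].
det(H) = (-4)·(-8) − (-2)² = 28.
det(H) > 0 and tr(H) = -12 < 0, so H is negative definite and the point is a local maximum.

local maximum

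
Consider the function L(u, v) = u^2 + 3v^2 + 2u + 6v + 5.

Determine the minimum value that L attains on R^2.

1

L(u,v) separates as P(u) + Q(v) + 5, so its minimum is min P + min Q + 5.
P'(u) = 2u + 2 vanishes at u ∈ {-1}; Q'(v) = 6v + 6 vanishes at v ∈ {-1}.
Local minima of P (where P''>0): P(-1)=-1. Local minima of Q: Q(-1)=-3.
So the global minimum of L is P(-1) + Q(-1) + 5 = -1 − 3 + 5 = 1, attained at (-1, -1).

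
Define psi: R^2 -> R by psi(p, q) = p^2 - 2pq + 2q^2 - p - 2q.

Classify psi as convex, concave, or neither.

psi is quadratic, so its Hessian is the constant matrix H = [[2, -2], [-2, 4]].
det(H) = 4, tr(H) = 6.
det(H) > 0 and tr(H) > 0, so H is positive definite everywhere: convex.

convex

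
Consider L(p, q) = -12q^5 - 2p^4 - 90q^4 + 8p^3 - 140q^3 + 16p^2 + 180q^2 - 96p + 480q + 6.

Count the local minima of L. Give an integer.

L separates as a function of p plus a function of q, so ∇L=0 decouples.
∂L/∂p = -8(p - 3)(p - 2)(p + 2) = 0 at p ∈ {-2, 2, 3}; ∂L/∂q = -60(q - 1)(q + 1)(q + 2)(q + 4) = 0 at q ∈ {-4, -2, -1, 1}.
The Hessian is diagonal: diag(L_pp, L_qq). Second derivatives: L_pp(-2)=-160, L_pp(2)=32, L_pp(3)=-40; L_qq(-4)=1800, L_qq(-2)=-360, L_qq(-1)=360, L_qq(1)=-1800.
Local minima occur where both diagonal entries positive: (2, -4), (2, -1). Count: 2.

2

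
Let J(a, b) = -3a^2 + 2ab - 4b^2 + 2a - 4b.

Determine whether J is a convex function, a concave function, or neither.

concave

J is quadratic, so its Hessian is the constant matrix H = [[-6, 2], [2, -8]].
det(H) = 44, tr(H) = -14.
det(H) > 0 and tr(H) < 0, so H is negative definite everywhere: concave.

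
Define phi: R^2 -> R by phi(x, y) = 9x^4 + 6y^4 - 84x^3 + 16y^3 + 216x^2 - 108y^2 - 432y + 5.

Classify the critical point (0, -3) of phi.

The mixed partial ∂²phi/∂x∂y is 0, so the Hessian at any point is diag(phi_xx, phi_yy) = diag(36(3x^2 - 14x + 12), 24(3y^2 + 4y - 9)).
At (0, -3): H = diag(432, 144).
Both eigenvalues are positive, so H is positive definite: a local minimum.

local minimum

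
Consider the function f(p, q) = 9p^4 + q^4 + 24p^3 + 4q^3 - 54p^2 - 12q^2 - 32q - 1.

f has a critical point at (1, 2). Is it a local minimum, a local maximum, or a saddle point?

local minimum

The mixed partial ∂²f/∂p∂q is 0, so the Hessian at any point is diag(f_pp, f_qq) = diag(36(3p^2 + 4p - 3), 12(q^2 + 2q - 2)).
At (1, 2): H = diag(144, 72).
Both eigenvalues are positive, so H is positive definite: a local minimum.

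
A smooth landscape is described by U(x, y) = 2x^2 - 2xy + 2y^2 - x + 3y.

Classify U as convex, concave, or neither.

U is quadratic, so its Hessian is the constant matrix H = [[4, -2], [-2, 4]].
det(H) = 12, tr(H) = 8.
det(H) > 0 and tr(H) > 0, so H is positive definite everywhere: convex.

convex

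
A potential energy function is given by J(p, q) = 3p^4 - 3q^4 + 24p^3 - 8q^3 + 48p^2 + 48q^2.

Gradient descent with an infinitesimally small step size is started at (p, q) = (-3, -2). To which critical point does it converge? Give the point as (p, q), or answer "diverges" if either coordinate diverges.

J is separable, so gradient descent decouples: p follows -∂J/∂p, q follows -∂J/∂q.
∂J/∂p = 12p(p + 2)(p + 4); at p=-3 this is 36, so p decreases.
∂J/∂q = -12q(q - 2)(q + 4); at q=-2 this is -192, so q increases.
p converges to its nearest critical value -4 (a local min of the p-part); q converges to 0. The iterate converges to (-4, 0).

(-4, 0)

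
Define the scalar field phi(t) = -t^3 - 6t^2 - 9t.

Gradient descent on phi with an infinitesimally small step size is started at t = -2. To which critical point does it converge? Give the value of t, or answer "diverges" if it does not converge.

phi'(t) = -3(t + 1)(t + 3), so phi'(-2) = 3.
Gradient descent moves in the -phi' direction, i.e. t is decreasing.
The nearest critical point in that direction is t = -3, where phi'' = 6 > 0 (a local minimum). The iterate converges there.

-3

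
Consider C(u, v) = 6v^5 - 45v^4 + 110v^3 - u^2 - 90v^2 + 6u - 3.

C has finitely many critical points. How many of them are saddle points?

2

C separates as a function of u plus a function of v, so ∇C=0 decouples.
∂C/∂u = -2(u - 3) = 0 at u ∈ {3}; ∂C/∂v = 30v(v - 3)(v - 2)(v - 1) = 0 at v ∈ {0, 1, 2, 3}.
The Hessian is diagonal: diag(C_uu, C_vv). Second derivatives: C_uu(3)=-2; C_vv(0)=-180, C_vv(1)=60, C_vv(2)=-60, C_vv(3)=180.
Saddle points occur where the two diagonal entries have opposite signs: (3, 1), (3, 3). Count: 2.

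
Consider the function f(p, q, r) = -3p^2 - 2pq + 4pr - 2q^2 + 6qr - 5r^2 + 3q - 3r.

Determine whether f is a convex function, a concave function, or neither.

f is quadratic, so its Hessian is the constant matrix H = [[-6, -2, 4], [-2, -4, 6], [4, 6, -10]].
Leading principal minors: -6, 20, -16.
Signs alternate −, +, − ⇒ H ≺ 0 ⇒ concave.

concave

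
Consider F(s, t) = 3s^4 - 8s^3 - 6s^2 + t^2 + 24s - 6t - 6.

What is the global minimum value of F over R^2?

F(s,t) separates as P(s) + Q(t) − 6, so its minimum is min P + min Q − 6.
P'(s) = 12(s - 2)(s - 1)(s + 1) vanishes at s ∈ {-1, 1, 2}; Q'(t) = 2(t - 3) vanishes at t ∈ {3}.
Local minima of P (where P''>0): P(-1)=-19, P(2)=8. Local minima of Q: Q(3)=-9.
So the global minimum of F is P(-1) + Q(3) − 6 = -19 − 9 − 6 = -34, attained at (-1, 3).

-34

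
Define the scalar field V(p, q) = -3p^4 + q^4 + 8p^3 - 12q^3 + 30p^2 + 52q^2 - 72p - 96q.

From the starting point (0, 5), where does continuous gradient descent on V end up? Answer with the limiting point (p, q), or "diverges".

V is separable, so gradient descent decouples: p follows -∂V/∂p, q follows -∂V/∂q.
∂V/∂p = -12(p - 3)(p - 1)(p + 2); at p=0 this is -72, so p increases.
∂V/∂q = 4(q - 4)(q - 3)(q - 2); at q=5 this is 24, so q decreases.
p converges to its nearest critical value 1 (a local min of the p-part); q converges to 4. The iterate converges to (1, 4).

(1, 4)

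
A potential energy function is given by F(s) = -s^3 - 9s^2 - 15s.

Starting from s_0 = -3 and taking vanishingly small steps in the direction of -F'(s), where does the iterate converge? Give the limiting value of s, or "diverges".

-5

F'(s) = -3(s + 1)(s + 5), so F'(-3) = 12.
Gradient descent moves in the -F' direction, i.e. s is decreasing.
The nearest critical point in that direction is s = -5, where F'' = 12 > 0 (a local minimum). The iterate converges there.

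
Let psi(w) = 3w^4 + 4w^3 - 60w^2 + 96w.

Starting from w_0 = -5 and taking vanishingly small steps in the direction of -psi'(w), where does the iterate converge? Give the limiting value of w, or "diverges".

psi'(w) = 12(w - 2)(w - 1)(w + 4), so psi'(-5) = -504.
Gradient descent moves in the -psi' direction, i.e. w is increasing.
The nearest critical point in that direction is w = -4, where psi'' = 360 > 0 (a local minimum). The iterate converges there.

-4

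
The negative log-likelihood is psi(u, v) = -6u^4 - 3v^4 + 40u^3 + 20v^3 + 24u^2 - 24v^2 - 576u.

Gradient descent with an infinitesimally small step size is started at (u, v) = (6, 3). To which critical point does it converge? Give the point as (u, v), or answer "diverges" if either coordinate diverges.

diverges

psi is separable, so gradient descent decouples: u follows -∂psi/∂u, v follows -∂psi/∂v.
∂psi/∂u = -24(u - 4)(u - 3)(u + 2); at u=6 this is -1152, so u increases.
∂psi/∂v = -12v(v - 4)(v - 1); at v=3 this is 72, so v decreases.
The u-coordinate has no critical point in that direction and runs off to infinity.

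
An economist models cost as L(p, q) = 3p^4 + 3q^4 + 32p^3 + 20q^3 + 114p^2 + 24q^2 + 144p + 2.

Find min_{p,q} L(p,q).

L(p,q) separates as A(p) + B(q) + 2, so its minimum is min A + min B + 2.
A'(p) = 12(p + 1)(p + 3)(p + 4) vanishes at p ∈ {-4, -3, -1}; B'(q) = 12q(q + 1)(q + 4) vanishes at q ∈ {-4, -1, 0}.
Local minima of A (where A''>0): A(-4)=-32, A(-1)=-59. Local minima of B: B(-4)=-128, B(0)=0.
So the global minimum of L is A(-1) + B(-4) + 2 = -59 − 128 + 2 = -185, attained at (-1, -4).

-185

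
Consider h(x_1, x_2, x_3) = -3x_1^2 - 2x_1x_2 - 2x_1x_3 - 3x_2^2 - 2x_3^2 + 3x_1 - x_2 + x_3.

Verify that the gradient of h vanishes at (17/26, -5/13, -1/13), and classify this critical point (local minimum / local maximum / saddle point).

local maximum

∇h = (-6x_1 - 2x_2 - 2x_3 + 3, -2x_1 - 6x_2 - 1, -2x_1 - 4x_3 + 1); substituting (17/26, -5/13, -1/13) gives ∇h = (0, 0, 0), so (17/26, -5/13, -1/13) is indeed a critical point.
The Hessian is constant: H = [[-6, -2, -2], [-2, -6, 0], [-2, 0, -4]].
Leading principal minors: Δ₁ = -6, Δ₂ = 32, Δ₃ = -104.
The minors alternate sign starting negative (−, +, −), so H is negative definite: a local maximum.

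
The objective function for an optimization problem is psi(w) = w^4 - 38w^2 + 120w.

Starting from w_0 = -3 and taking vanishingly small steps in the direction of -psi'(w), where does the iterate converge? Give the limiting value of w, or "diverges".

-5

psi'(w) = 4(w - 3)(w - 2)(w + 5), so psi'(-3) = 240.
Gradient descent moves in the -psi' direction, i.e. w is decreasing.
The nearest critical point in that direction is w = -5, where psi'' = 224 > 0 (a local minimum). The iterate converges there.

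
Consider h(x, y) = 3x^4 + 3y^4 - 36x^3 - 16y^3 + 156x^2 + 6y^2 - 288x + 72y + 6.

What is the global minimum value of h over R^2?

h(x,y) separates as P(x) + Q(y) + 6, so its minimum is min P + min Q + 6.
P'(x) = 12(x - 4)(x - 3)(x - 2) vanishes at x ∈ {2, 3, 4}; Q'(y) = 12(y - 3)(y - 2)(y + 1) vanishes at y ∈ {-1, 2, 3}.
Local minima of P (where P''>0): P(2)=-192, P(4)=-192. Local minima of Q: Q(-1)=-47, Q(3)=81.
So the global minimum of h is P(2) + Q(-1) + 6 = -192 − 47 + 6 = -233, attained at (2, -1).

-233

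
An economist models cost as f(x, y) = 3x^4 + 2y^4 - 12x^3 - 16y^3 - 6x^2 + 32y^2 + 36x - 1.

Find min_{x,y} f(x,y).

-28

f(x,y) separates as P(x) + Q(y) − 1, so its minimum is min P + min Q − 1.
P'(x) = 12(x - 3)(x - 1)(x + 1) vanishes at x ∈ {-1, 1, 3}; Q'(y) = 8y(y - 4)(y - 2) vanishes at y ∈ {0, 2, 4}.
Local minima of P (where P''>0): P(-1)=-27, P(3)=-27. Local minima of Q: Q(0)=0, Q(4)=0.
So the global minimum of f is P(-1) + Q(0) − 1 = -27 + 0 − 1 = -28, attained at (-1, 0).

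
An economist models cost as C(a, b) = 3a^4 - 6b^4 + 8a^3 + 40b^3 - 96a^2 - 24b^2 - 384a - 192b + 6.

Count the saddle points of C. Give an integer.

5

C separates as a function of a plus a function of b, so ∇C=0 decouples.
∂C/∂a = 12(a - 4)(a + 2)(a + 4) = 0 at a ∈ {-4, -2, 4}; ∂C/∂b = -24(b - 4)(b - 2)(b + 1) = 0 at b ∈ {-1, 2, 4}.
The Hessian is diagonal: diag(C_aa, C_bb). Second derivatives: C_aa(-4)=192, C_aa(-2)=-144, C_aa(4)=576; C_bb(-1)=-360, C_bb(2)=144, C_bb(4)=-240.
Saddle points occur where the two diagonal entries have opposite signs: (-4, -1), (-4, 4), (-2, 2), (4, -1), (4, 4). Count: 5.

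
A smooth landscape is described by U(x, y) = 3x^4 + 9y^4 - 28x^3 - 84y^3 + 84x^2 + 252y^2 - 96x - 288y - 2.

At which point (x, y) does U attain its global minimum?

U(x,y) separates as P(x) + Q(y) − 2, so its minimum is min P + min Q − 2.
P'(x) = 12(x - 4)(x - 2)(x - 1) vanishes at x ∈ {1, 2, 4}; Q'(y) = 36(y - 4)(y - 2)(y - 1) vanishes at y ∈ {1, 2, 4}.
Local minima of P (where P''>0): P(1)=-37, P(4)=-64. Local minima of Q: Q(1)=-111, Q(4)=-192.
So the global minimum of U is P(4) + Q(4) − 2 = -64 − 192 − 2 = -258, attained at (4, 4).

(4, 4)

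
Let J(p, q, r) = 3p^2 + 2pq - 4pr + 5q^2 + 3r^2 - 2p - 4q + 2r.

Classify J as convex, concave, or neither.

J is quadratic, so its Hessian is the constant matrix H = [[6, 2, -4], [2, 10, 0], [-4, 0, 6]].
Leading principal minors: 6, 56, 176.
All positive ⇒ H ≻ 0 ⇒ convex.

convex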